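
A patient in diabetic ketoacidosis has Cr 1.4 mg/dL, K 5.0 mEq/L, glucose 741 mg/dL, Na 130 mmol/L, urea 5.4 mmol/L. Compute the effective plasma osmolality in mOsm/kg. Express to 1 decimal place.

Effective osmolality excludes urea (freely permeant across cell membranes):
2·Na + glucose/18
= 2·130 + 741/18
= 260 + 41.17
= 301.17 mOsm/kg

301.2 mOsm/kg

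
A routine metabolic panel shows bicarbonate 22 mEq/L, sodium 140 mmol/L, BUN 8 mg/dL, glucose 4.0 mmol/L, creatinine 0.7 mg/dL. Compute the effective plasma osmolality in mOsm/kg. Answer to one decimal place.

284.0 mOsm/kg

Effective osmolality excludes urea (freely permeant across cell membranes):
2·Na + glucose
= 2·140 + 4
= 280 + 4
= 284 mOsm/kg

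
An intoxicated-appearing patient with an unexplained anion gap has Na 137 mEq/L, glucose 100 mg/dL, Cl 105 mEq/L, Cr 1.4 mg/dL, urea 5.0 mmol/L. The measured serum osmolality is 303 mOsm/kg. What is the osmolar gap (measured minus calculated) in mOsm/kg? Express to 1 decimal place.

18.4 mOsm/kg

Calculated osmolality = 2·Na + glucose/18 + urea
= 2·137 + 100/18 + 5
= 274 + 5.56 + 5
= 284.56 mOsm/kg ≈ 284.6 mOsm/kg
Osmolar gap = measured − calculated = 303 − 284.6 = 18.4 mOsm/kg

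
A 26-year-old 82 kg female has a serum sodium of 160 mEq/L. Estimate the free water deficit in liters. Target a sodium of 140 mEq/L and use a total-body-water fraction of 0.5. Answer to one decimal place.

5.9 L

TBW = 0.5 · 82 = 41 L
Free water deficit = TBW · (Na/140 − 1)
= 41 · (160/140 − 1)
= 41 · 0.1429
= 5.86 L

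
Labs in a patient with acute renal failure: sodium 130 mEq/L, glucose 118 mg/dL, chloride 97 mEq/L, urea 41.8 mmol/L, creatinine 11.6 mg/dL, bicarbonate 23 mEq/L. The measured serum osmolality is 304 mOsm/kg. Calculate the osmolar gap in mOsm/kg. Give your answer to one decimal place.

-4.4 mOsm/kg

Calculated osmolality = 2·Na + glucose/18 + urea
= 2·130 + 118/18 + 41.8
= 260 + 6.56 + 41.80
= 308.36 mOsm/kg ≈ 308.4 mOsm/kg
Osmolar gap = measured − calculated = 304 − 308.4 = -4.4 mOsm/kg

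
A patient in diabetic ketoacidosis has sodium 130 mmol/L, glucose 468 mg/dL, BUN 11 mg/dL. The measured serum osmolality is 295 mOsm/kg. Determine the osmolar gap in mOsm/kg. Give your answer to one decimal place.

5.1 mOsm/kg

Calculated osmolality = 2·Na + glucose/18 + BUN/2.8
= 2·130 + 468/18 + 11/2.8
= 260 + 26 + 3.93
= 289.93 mOsm/kg ≈ 289.9 mOsm/kg
Osmolar gap = measured − calculated = 295 − 289.9 = 5.1 mOsm/kg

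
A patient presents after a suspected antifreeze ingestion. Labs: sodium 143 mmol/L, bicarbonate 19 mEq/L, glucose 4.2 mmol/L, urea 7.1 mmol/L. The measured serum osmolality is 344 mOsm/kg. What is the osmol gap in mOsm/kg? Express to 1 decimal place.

46.7 mOsm/kg

Calculated osmolality = 2·Na + glucose + urea
= 2·143 + 4.2 + 7.1
= 286 + 4.20 + 7.10
= 297.3 mOsm/kg ≈ 297.3 mOsm/kg
Osmolar gap = measured − calculated = 344 − 297.3 = 46.7 mOsm/kg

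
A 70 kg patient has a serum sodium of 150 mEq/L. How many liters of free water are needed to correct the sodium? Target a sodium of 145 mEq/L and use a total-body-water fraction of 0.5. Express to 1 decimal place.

TBW = 0.5 · 70 = 35 L
Free water deficit = TBW · (Na/145 − 1)
= 35 · (150/145 − 1)
= 35 · 0.0345
= 1.21 L

1.2 L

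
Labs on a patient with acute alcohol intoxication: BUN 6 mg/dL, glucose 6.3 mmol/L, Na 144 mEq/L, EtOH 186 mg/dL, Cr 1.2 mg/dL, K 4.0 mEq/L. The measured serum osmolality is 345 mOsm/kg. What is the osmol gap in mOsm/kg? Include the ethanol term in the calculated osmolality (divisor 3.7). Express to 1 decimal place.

Calculated osmolality = 2·Na + glucose + BUN/2.8 + ethanol/3.7
= 2·144 + 6.3 + 6/2.8 + 186/3.7
= 288 + 6.30 + 2.14 + 50.27
= 346.71 mOsm/kg ≈ 346.7 mOsm/kg
Osmolar gap = measured − calculated = 345 − 346.7 = -1.7 mOsm/kg

-1.7 mOsm/kg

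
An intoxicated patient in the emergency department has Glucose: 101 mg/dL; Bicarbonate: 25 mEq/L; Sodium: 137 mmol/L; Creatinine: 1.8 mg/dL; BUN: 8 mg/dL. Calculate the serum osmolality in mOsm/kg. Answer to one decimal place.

Calculated osmolality = 2·Na + glucose/18 + BUN/2.8
= 2·137 + 101/18 + 8/2.8
= 274 + 5.61 + 2.86
= 282.47 mOsm/kg

282.5 mOsm/kg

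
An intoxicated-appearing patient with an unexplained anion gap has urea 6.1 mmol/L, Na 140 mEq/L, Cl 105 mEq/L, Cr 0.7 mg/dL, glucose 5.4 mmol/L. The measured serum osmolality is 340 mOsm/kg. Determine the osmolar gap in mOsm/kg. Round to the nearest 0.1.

48.5 mOsm/kg

Calculated osmolality = 2·Na + glucose + urea
= 2·140 + 5.4 + 6.1
= 280 + 5.40 + 6.10
= 291.5 mOsm/kg ≈ 291.5 mOsm/kg
Osmolar gap = measured − calculated = 340 − 291.5 = 48.5 mOsm/kg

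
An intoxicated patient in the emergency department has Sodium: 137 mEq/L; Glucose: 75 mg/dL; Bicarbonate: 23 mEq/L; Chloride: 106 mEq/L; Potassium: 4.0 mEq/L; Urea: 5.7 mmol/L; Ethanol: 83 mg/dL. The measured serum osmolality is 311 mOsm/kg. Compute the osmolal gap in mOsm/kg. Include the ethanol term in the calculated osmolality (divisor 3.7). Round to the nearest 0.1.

4.7 mOsm/kg

Calculated osmolality = 2·Na + glucose/18 + urea + ethanol/3.7
= 2·137 + 75/18 + 5.7 + 83/3.7
= 274 + 4.17 + 5.70 + 22.43
= 306.3 mOsm/kg ≈ 306.3 mOsm/kg
Osmolar gap = measured − calculated = 311 − 306.3 = 4.7 mOsm/kg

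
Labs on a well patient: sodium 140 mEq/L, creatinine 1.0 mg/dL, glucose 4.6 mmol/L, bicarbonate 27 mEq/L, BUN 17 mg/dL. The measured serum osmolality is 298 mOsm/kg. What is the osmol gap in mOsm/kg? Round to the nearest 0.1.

7.3 mOsm/kg

Calculated osmolality = 2·Na + glucose + BUN/2.8
= 2·140 + 4.6 + 17/2.8
= 280 + 4.60 + 6.07
= 290.67 mOsm/kg ≈ 290.7 mOsm/kg
Osmolar gap = measured − calculated = 298 − 290.7 = 7.3 mOsm/kg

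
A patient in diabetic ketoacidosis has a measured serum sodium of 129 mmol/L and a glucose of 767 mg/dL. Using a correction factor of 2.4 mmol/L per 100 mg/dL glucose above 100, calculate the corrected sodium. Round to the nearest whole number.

Corrected Na = measured Na + 2.4 · (glucose − 100)/100
= 129 + 2.4 · (767 − 100)/100
= 129 + 16
= 145 mmol/L

145 mmol/L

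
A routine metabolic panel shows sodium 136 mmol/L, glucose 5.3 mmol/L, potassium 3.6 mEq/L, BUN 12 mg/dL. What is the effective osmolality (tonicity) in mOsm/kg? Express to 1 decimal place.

Effective osmolality excludes urea (freely permeant across cell membranes):
2·Na + glucose
= 2·136 + 5.3
= 272 + 5.3
= 277.3 mOsm/kg

277.3 mOsm/kg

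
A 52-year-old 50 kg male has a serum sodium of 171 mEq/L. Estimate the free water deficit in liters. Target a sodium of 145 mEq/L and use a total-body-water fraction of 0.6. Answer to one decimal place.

TBW = 0.6 · 50 = 30 L
Free water deficit = TBW · (Na/145 − 1)
= 30 · (171/145 − 1)
= 30 · 0.1793
= 5.38 L

5.4 L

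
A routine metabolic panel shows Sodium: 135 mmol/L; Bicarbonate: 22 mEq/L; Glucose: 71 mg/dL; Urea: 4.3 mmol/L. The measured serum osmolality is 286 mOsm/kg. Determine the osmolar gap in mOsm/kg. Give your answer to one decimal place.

7.8 mOsm/kg

Calculated osmolality = 2·Na + glucose/18 + urea
= 2·135 + 71/18 + 4.3
= 270 + 3.94 + 4.30
= 278.24 mOsm/kg ≈ 278.2 mOsm/kg
Osmolar gap = measured − calculated = 286 − 278.2 = 7.8 mOsm/kg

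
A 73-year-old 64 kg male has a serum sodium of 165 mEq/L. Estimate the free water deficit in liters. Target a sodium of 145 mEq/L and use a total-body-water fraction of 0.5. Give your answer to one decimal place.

4.4 L

TBW = 0.5 · 64 = 32 L
Free water deficit = TBW · (Na/145 − 1)
= 32 · (165/145 − 1)
= 32 · 0.1379
= 4.41 L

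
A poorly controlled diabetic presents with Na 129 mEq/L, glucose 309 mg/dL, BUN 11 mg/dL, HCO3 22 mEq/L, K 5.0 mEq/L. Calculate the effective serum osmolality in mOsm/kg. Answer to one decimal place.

275.2 mOsm/kg

Effective osmolality excludes urea (freely permeant across cell membranes):
2·Na + glucose/18
= 2·129 + 309/18
= 258 + 17.17
= 275.17 mOsm/kg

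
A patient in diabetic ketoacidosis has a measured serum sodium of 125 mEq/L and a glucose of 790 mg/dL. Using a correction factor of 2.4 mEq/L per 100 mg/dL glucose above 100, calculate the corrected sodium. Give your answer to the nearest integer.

Corrected Na = measured Na + 2.4 · (glucose − 100)/100
= 125 + 2.4 · (790 − 100)/100
= 125 + 16.6
= 141.6 mEq/L

142 mEq/L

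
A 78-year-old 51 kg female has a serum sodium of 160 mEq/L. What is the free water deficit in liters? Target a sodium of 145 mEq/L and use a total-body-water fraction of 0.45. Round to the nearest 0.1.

2.4 L

TBW = 0.45 · 51 = 22.95 L
Free water deficit = TBW · (Na/145 − 1)
= 22.95 · (160/145 − 1)
= 22.95 · 0.1034
= 2.37 L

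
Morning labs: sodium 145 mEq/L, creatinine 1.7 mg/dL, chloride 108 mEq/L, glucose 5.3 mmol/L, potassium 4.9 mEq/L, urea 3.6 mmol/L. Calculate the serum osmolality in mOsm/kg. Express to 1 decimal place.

298.9 mOsm/kg

Calculated osmolality = 2·Na + glucose + urea
= 2·145 + 5.3 + 3.6
= 290 + 5.30 + 3.60
= 298.9 mOsm/kg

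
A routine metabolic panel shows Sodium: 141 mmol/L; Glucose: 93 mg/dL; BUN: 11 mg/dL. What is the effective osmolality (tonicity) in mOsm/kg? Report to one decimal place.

Effective osmolality excludes urea (freely permeant across cell membranes):
2·Na + glucose/18
= 2·141 + 93/18
= 282 + 5.17
= 287.17 mOsm/kg

287.2 mOsm/kg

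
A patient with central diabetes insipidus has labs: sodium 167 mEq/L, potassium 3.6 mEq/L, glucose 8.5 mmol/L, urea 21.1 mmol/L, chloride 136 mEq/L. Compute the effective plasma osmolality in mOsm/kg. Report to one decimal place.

Effective osmolality excludes urea (freely permeant across cell membranes):
2·Na + glucose
= 2·167 + 8.5
= 334 + 8.5
= 342.5 mOsm/kg

342.5 mOsm/kg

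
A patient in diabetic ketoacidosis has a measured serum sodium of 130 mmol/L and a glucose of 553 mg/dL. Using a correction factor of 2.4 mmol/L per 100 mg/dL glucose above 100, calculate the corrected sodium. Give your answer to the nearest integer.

Corrected Na = measured Na + 2.4 · (glucose − 100)/100
= 130 + 2.4 · (553 − 100)/100
= 130 + 10.9
= 140.9 mmol/L

141 mmol/L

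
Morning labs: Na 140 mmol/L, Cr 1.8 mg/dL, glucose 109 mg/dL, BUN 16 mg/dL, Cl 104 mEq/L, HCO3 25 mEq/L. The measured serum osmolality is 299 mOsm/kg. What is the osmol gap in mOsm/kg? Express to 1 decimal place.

Calculated osmolality = 2·Na + glucose/18 + BUN/2.8
= 2·140 + 109/18 + 16/2.8
= 280 + 6.06 + 5.71
= 291.77 mOsm/kg ≈ 291.8 mOsm/kg
Osmolar gap = measured − calculated = 299 − 291.8 = 7.2 mOsm/kg

7.2 mOsm/kg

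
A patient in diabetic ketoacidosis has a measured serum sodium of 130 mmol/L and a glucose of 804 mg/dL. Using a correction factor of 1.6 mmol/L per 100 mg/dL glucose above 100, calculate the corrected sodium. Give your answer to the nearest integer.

141 mmol/L

Corrected Na = measured Na + 1.6 · (glucose − 100)/100
= 130 + 1.6 · (804 − 100)/100
= 130 + 11.3
= 141.3 mmol/L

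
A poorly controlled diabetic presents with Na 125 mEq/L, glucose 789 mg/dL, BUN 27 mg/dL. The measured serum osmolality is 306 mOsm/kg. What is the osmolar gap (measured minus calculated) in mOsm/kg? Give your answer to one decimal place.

2.5 mOsm/kg

Calculated osmolality = 2·Na + glucose/18 + BUN/2.8
= 2·125 + 789/18 + 27/2.8
= 250 + 43.83 + 9.64
= 303.47 mOsm/kg ≈ 303.5 mOsm/kg
Osmolar gap = measured − calculated = 306 − 303.5 = 2.5 mOsm/kg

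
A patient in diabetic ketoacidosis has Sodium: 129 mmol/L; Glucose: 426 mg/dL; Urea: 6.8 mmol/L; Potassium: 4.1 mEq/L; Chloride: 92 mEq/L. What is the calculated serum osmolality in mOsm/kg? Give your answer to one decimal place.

Calculated osmolality = 2·Na + glucose/18 + urea
= 2·129 + 426/18 + 6.8
= 258 + 23.67 + 6.80
= 288.47 mOsm/kg

288.5 mOsm/kg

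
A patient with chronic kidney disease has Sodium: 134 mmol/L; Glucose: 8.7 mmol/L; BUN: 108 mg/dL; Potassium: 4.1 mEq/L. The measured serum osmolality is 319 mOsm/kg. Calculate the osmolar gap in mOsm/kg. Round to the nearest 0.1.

Calculated osmolality = 2·Na + glucose + BUN/2.8
= 2·134 + 8.7 + 108/2.8
= 268 + 8.70 + 38.57
= 315.27 mOsm/kg ≈ 315.3 mOsm/kg
Osmolar gap = measured − calculated = 319 − 315.3 = 3.7 mOsm/kg

3.7 mOsm/kg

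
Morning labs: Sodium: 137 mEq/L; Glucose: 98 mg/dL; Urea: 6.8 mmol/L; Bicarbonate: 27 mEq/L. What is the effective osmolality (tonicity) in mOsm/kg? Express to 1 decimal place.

279.4 mOsm/kg

Effective osmolality excludes urea (freely permeant across cell membranes):
2·Na + glucose/18
= 2·137 + 98/18
= 274 + 5.44
= 279.44 mOsm/kg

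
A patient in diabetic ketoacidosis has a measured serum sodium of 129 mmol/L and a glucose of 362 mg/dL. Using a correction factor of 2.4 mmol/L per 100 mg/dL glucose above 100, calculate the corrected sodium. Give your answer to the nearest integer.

135 mmol/L

Corrected Na = measured Na + 2.4 · (glucose − 100)/100
= 129 + 2.4 · (362 − 100)/100
= 129 + 6.3
= 135.3 mmol/L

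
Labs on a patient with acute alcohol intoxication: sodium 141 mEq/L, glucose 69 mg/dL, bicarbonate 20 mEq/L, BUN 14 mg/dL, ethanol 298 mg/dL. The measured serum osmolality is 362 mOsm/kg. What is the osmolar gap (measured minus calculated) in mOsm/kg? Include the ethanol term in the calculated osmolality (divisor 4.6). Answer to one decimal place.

Calculated osmolality = 2·Na + glucose/18 + BUN/2.8 + ethanol/4.6
= 2·141 + 69/18 + 14/2.8 + 298/4.6
= 282 + 3.83 + 5 + 64.78
= 355.61 mOsm/kg ≈ 355.6 mOsm/kg
Osmolar gap = measured − calculated = 362 − 355.6 = 6.4 mOsm/kg

6.4 mOsm/kg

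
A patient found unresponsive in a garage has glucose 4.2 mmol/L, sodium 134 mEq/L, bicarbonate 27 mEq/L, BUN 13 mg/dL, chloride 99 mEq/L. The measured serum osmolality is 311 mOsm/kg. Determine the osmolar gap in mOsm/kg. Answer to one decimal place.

Calculated osmolality = 2·Na + glucose + BUN/2.8
= 2·134 + 4.2 + 13/2.8
= 268 + 4.20 + 4.64
= 276.84 mOsm/kg ≈ 276.8 mOsm/kg
Osmolar gap = measured − calculated = 311 − 276.8 = 34.2 mOsm/kg

34.2 mOsm/kg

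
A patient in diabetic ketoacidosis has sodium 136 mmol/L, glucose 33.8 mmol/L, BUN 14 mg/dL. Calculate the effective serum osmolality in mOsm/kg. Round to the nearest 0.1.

Effective osmolality excludes urea (freely permeant across cell membranes):
2·Na + glucose
= 2·136 + 33.8
= 272 + 33.8
= 305.8 mOsm/kg

305.8 mOsm/kg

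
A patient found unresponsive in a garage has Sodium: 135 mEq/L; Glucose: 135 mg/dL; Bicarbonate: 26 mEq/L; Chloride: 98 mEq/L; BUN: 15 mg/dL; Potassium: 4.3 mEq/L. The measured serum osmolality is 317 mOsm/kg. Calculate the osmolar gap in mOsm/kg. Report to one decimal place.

34.1 mOsm/kg

Calculated osmolality = 2·Na + glucose/18 + BUN/2.8
= 2·135 + 135/18 + 15/2.8
= 270 + 7.50 + 5.36
= 282.86 mOsm/kg ≈ 282.9 mOsm/kg
Osmolar gap = measured − calculated = 317 − 282.9 = 34.1 mOsm/kg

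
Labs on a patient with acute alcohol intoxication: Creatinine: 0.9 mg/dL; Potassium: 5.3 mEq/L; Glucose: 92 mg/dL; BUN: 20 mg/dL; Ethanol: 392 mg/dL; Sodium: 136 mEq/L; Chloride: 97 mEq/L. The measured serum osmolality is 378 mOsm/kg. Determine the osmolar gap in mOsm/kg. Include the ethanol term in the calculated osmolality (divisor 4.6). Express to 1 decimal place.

Calculated osmolality = 2·Na + glucose/18 + BUN/2.8 + ethanol/4.6
= 2·136 + 92/18 + 20/2.8 + 392/4.6
= 272 + 5.11 + 7.14 + 85.22
= 369.47 mOsm/kg ≈ 369.5 mOsm/kg
Osmolar gap = measured − calculated = 378 − 369.5 = 8.5 mOsm/kg

8.5 mOsm/kg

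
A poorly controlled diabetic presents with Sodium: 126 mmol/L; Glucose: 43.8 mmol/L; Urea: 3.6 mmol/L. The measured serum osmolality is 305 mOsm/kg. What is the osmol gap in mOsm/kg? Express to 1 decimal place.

5.6 mOsm/kg

Calculated osmolality = 2·Na + glucose + urea
= 2·126 + 43.8 + 3.6
= 252 + 43.80 + 3.60
= 299.4 mOsm/kg ≈ 299.4 mOsm/kg
Osmolar gap = measured − calculated = 305 − 299.4 = 5.6 mOsm/kg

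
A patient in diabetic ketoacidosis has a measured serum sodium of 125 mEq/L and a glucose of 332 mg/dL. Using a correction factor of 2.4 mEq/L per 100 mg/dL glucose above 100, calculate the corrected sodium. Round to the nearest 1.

Corrected Na = measured Na + 2.4 · (glucose − 100)/100
= 125 + 2.4 · (332 − 100)/100
= 125 + 5.6
= 130.6 mEq/L

131 mEq/L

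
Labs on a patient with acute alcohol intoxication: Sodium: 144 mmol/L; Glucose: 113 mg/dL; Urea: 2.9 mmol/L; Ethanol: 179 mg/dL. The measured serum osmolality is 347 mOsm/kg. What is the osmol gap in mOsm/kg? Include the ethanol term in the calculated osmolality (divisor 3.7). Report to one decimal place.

Calculated osmolality = 2·Na + glucose/18 + urea + ethanol/3.7
= 2·144 + 113/18 + 2.9 + 179/3.7
= 288 + 6.28 + 2.90 + 48.38
= 345.56 mOsm/kg ≈ 345.6 mOsm/kg
Osmolar gap = measured − calculated = 347 − 345.6 = 1.4 mOsm/kg

1.4 mOsm/kg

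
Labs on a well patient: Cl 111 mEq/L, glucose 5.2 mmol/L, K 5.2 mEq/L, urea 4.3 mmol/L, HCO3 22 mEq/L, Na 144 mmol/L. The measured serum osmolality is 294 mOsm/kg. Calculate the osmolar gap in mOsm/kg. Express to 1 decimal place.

-3.5 mOsm/kg

Calculated osmolality = 2·Na + glucose + urea
= 2·144 + 5.2 + 4.3
= 288 + 5.20 + 4.30
= 297.5 mOsm/kg ≈ 297.5 mOsm/kg
Osmolar gap = measured − calculated = 294 − 297.5 = -3.5 mOsm/kg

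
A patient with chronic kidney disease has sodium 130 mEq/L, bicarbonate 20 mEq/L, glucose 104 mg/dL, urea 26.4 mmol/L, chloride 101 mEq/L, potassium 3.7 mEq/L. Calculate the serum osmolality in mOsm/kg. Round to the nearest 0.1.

292.2 mOsm/kg

Calculated osmolality = 2·Na + glucose/18 + urea
= 2·130 + 104/18 + 26.4
= 260 + 5.78 + 26.40
= 292.18 mOsm/kg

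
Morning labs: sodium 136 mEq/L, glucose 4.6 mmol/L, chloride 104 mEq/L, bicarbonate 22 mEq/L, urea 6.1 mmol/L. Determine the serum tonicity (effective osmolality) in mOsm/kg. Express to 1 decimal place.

Effective osmolality excludes urea (freely permeant across cell membranes):
2·Na + glucose
= 2·136 + 4.6
= 272 + 4.6
= 276.6 mOsm/kg

276.6 mOsm/kg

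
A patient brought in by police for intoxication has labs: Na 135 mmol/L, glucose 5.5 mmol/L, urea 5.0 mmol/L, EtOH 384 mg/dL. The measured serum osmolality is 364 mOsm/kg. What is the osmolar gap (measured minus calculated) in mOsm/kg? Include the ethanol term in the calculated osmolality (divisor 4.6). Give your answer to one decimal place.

0.0 mOsm/kg

Calculated osmolality = 2·Na + glucose + urea + ethanol/4.6
= 2·135 + 5.5 + 5 + 384/4.6
= 270 + 5.50 + 5 + 83.48
= 363.98 mOsm/kg ≈ 364.0 mOsm/kg
Osmolar gap = measured − calculated = 364 − 364.0 = 0.0 mOsm/kg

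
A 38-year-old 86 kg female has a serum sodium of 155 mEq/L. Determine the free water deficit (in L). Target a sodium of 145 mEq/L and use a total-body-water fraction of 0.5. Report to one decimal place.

TBW = 0.5 · 86 = 43 L
Free water deficit = TBW · (Na/145 − 1)
= 43 · (155/145 − 1)
= 43 · 0.069
= 2.97 L

3.0 L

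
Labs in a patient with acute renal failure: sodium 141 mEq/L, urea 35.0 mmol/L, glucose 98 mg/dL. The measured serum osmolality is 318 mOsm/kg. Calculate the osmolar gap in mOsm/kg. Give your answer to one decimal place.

-4.4 mOsm/kg

Calculated osmolality = 2·Na + glucose/18 + urea
= 2·141 + 98/18 + 35
= 282 + 5.44 + 35
= 322.44 mOsm/kg ≈ 322.4 mOsm/kg
Osmolar gap = measured − calculated = 318 − 322.4 = -4.4 mOsm/kg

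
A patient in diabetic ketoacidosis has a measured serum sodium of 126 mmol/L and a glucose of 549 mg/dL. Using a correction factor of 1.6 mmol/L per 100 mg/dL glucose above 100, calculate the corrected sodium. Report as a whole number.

Corrected Na = measured Na + 1.6 · (glucose − 100)/100
= 126 + 1.6 · (549 − 100)/100
= 126 + 7.2
= 133.2 mmol/L

133 mmol/L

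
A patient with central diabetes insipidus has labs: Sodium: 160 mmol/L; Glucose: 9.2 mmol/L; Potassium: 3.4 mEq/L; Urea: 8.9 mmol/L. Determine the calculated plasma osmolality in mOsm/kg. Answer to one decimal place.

Calculated osmolality = 2·Na + glucose + urea
= 2·160 + 9.2 + 8.9
= 320 + 9.20 + 8.90
= 338.1 mOsm/kg

338.1 mOsm/kg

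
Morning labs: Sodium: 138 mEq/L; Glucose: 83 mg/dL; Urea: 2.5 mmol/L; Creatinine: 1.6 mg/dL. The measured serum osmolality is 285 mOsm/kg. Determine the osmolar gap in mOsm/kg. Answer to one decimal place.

Calculated osmolality = 2·Na + glucose/18 + urea
= 2·138 + 83/18 + 2.5
= 276 + 4.61 + 2.50
= 283.11 mOsm/kg ≈ 283.1 mOsm/kg
Osmolar gap = measured − calculated = 285 − 283.1 = 1.9 mOsm/kg

1.9 mOsm/kg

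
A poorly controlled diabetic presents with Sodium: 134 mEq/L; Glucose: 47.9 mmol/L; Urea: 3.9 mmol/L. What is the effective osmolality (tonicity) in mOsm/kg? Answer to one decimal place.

Effective osmolality excludes urea (freely permeant across cell membranes):
2·Na + glucose
= 2·134 + 47.9
= 268 + 47.9
= 315.9 mOsm/kg

315.9 mOsm/kg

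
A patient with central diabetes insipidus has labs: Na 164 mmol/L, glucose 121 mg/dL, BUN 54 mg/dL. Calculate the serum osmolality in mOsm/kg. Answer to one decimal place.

Calculated osmolality = 2·Na + glucose/18 + BUN/2.8
= 2·164 + 121/18 + 54/2.8
= 328 + 6.72 + 19.29
= 354.01 mOsm/kg

354.0 mOsm/kg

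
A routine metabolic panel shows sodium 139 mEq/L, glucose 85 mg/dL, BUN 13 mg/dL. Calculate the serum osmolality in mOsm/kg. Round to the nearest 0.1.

Calculated osmolality = 2·Na + glucose/18 + BUN/2.8
= 2·139 + 85/18 + 13/2.8
= 278 + 4.72 + 4.64
= 287.36 mOsm/kg

287.4 mOsm/kg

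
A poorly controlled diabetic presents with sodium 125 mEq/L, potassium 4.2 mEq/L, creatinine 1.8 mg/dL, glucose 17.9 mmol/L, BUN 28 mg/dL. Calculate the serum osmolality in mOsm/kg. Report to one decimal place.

Calculated osmolality = 2·Na + glucose + BUN/2.8
= 2·125 + 17.9 + 28/2.8
= 250 + 17.90 + 10
= 277.9 mOsm/kg

277.9 mOsm/kg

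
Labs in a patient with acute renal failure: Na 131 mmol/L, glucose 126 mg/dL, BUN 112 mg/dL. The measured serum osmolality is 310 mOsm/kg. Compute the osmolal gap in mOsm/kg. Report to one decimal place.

1.0 mOsm/kg

Calculated osmolality = 2·Na + glucose/18 + BUN/2.8
= 2·131 + 126/18 + 112/2.8
= 262 + 7 + 40
= 309 mOsm/kg ≈ 309.0 mOsm/kg
Osmolar gap = measured − calculated = 310 − 309.0 = 1.0 mOsm/kg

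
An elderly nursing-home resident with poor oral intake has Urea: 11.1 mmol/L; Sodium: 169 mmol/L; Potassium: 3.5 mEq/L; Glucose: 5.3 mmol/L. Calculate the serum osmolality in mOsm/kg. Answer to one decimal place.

Calculated osmolality = 2·Na + glucose + urea
= 2·169 + 5.3 + 11.1
= 338 + 5.30 + 11.10
= 354.4 mOsm/kg

354.4 mOsm/kg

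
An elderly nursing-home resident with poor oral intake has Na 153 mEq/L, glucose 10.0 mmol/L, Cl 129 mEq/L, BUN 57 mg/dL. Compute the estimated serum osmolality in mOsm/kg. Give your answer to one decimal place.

336.4 mOsm/kg

Calculated osmolality = 2·Na + glucose + BUN/2.8
= 2·153 + 10 + 57/2.8
= 306 + 10 + 20.36
= 336.36 mOsm/kg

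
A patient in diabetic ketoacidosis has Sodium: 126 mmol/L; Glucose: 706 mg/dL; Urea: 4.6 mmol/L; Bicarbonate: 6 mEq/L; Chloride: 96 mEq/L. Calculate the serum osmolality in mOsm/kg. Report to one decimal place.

Calculated osmolality = 2·Na + glucose/18 + urea
= 2·126 + 706/18 + 4.6
= 252 + 39.22 + 4.60
= 295.82 mOsm/kg

295.8 mOsm/kg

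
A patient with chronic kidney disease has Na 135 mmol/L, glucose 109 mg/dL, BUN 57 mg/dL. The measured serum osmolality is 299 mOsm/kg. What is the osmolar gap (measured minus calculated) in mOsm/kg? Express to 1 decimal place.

2.6 mOsm/kg

Calculated osmolality = 2·Na + glucose/18 + BUN/2.8
= 2·135 + 109/18 + 57/2.8
= 270 + 6.06 + 20.36
= 296.42 mOsm/kg ≈ 296.4 mOsm/kg
Osmolar gap = measured − calculated = 299 − 296.4 = 2.6 mOsm/kg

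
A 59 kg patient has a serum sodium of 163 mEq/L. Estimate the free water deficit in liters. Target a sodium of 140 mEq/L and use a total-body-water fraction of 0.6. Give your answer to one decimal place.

5.8 L

TBW = 0.6 · 59 = 35.4 L
Free water deficit = TBW · (Na/140 − 1)
= 35.4 · (163/140 − 1)
= 35.4 · 0.1643
= 5.82 L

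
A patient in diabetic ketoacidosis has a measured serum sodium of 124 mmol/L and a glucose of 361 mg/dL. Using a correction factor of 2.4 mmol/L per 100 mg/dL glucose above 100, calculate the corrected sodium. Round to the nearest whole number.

Corrected Na = measured Na + 2.4 · (glucose − 100)/100
= 124 + 2.4 · (361 − 100)/100
= 124 + 6.3
= 130.3 mmol/L

130 mmol/L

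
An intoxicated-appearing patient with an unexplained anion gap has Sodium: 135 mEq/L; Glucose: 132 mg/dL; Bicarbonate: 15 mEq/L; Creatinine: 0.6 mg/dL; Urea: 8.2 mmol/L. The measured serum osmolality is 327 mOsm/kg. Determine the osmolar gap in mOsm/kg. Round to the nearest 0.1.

41.5 mOsm/kg

Calculated osmolality = 2·Na + glucose/18 + urea
= 2·135 + 132/18 + 8.2
= 270 + 7.33 + 8.20
= 285.53 mOsm/kg ≈ 285.5 mOsm/kg
Osmolar gap = measured − calculated = 327 − 285.5 = 41.5 mOsm/kg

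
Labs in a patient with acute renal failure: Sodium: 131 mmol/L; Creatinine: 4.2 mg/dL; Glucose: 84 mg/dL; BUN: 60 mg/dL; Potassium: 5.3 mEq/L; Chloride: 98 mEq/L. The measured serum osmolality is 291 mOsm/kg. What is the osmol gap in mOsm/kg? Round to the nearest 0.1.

2.9 mOsm/kg

Calculated osmolality = 2·Na + glucose/18 + BUN/2.8
= 2·131 + 84/18 + 60/2.8
= 262 + 4.67 + 21.43
= 288.1 mOsm/kg ≈ 288.1 mOsm/kg
Osmolar gap = measured − calculated = 291 − 288.1 = 2.9 mOsm/kg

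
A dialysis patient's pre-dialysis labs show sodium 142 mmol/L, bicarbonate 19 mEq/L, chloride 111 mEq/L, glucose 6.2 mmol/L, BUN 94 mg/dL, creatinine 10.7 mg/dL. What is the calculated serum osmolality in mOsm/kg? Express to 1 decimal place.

Calculated osmolality = 2·Na + glucose + BUN/2.8
= 2·142 + 6.2 + 94/2.8
= 284 + 6.20 + 33.57
= 323.77 mOsm/kg

323.8 mOsm/kg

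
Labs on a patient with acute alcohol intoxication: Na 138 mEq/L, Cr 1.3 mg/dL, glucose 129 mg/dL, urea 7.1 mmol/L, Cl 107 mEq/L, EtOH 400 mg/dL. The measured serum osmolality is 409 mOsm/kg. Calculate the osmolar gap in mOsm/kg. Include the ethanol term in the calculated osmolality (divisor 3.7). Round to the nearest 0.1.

Calculated osmolality = 2·Na + glucose/18 + urea + ethanol/3.7
= 2·138 + 129/18 + 7.1 + 400/3.7
= 276 + 7.17 + 7.10 + 108.11
= 398.38 mOsm/kg ≈ 398.4 mOsm/kg
Osmolar gap = measured − calculated = 409 − 398.4 = 10.6 mOsm/kg

10.6 mOsm/kg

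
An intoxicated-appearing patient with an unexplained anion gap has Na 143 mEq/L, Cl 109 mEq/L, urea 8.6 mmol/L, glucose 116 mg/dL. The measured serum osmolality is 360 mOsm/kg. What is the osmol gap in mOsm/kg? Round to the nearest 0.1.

Calculated osmolality = 2·Na + glucose/18 + urea
= 2·143 + 116/18 + 8.6
= 286 + 6.44 + 8.60
= 301.04 mOsm/kg ≈ 301.0 mOsm/kg
Osmolar gap = measured − calculated = 360 − 301.0 = 59.0 mOsm/kg

59.0 mOsm/kg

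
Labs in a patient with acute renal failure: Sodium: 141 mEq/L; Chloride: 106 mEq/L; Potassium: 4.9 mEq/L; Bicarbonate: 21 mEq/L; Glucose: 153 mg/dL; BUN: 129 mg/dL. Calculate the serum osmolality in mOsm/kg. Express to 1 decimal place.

Calculated osmolality = 2·Na + glucose/18 + BUN/2.8
= 2·141 + 153/18 + 129/2.8
= 282 + 8.50 + 46.07
= 336.57 mOsm/kg

336.6 mOsm/kg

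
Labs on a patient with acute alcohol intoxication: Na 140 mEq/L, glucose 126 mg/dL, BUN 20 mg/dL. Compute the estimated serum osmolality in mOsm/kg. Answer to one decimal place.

Calculated osmolality = 2·Na + glucose/18 + BUN/2.8
= 2·140 + 126/18 + 20/2.8
= 280 + 7 + 7.14
= 294.14 mOsm/kg

294.1 mOsm/kg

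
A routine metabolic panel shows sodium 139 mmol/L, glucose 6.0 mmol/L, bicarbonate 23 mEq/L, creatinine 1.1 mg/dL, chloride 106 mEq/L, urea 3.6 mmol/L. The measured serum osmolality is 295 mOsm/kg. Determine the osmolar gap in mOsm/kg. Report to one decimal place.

7.4 mOsm/kg

Calculated osmolality = 2·Na + glucose + urea
= 2·139 + 6 + 3.6
= 278 + 6 + 3.60
= 287.6 mOsm/kg ≈ 287.6 mOsm/kg
Osmolar gap = measured − calculated = 295 − 287.6 = 7.4 mOsm/kg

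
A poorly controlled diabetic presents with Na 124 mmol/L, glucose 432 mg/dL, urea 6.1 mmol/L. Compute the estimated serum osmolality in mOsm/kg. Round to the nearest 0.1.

Calculated osmolality = 2·Na + glucose/18 + urea
= 2·124 + 432/18 + 6.1
= 248 + 24 + 6.10
= 278.1 mOsm/kg

278.1 mOsm/kg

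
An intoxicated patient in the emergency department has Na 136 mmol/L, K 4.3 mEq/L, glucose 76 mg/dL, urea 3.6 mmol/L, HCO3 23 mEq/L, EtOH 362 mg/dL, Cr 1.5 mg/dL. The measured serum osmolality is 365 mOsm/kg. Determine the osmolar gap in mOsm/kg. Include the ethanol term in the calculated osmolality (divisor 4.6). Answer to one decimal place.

6.5 mOsm/kg

Calculated osmolality = 2·Na + glucose/18 + urea + ethanol/4.6
= 2·136 + 76/18 + 3.6 + 362/4.6
= 272 + 4.22 + 3.60 + 78.70
= 358.52 mOsm/kg ≈ 358.5 mOsm/kg
Osmolar gap = measured − calculated = 365 − 358.5 = 6.5 mOsm/kg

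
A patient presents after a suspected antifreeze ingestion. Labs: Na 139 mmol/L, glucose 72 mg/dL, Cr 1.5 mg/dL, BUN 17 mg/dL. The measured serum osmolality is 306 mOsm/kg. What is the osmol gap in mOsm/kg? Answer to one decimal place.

17.9 mOsm/kg

Calculated osmolality = 2·Na + glucose/18 + BUN/2.8
= 2·139 + 72/18 + 17/2.8
= 278 + 4 + 6.07
= 288.07 mOsm/kg ≈ 288.1 mOsm/kg
Osmolar gap = measured − calculated = 306 − 288.1 = 17.9 mOsm/kg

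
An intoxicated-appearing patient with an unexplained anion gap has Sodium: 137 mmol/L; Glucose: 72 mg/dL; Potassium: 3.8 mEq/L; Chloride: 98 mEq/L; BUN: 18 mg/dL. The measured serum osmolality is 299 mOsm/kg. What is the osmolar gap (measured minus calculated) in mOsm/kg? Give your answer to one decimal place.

Calculated osmolality = 2·Na + glucose/18 + BUN/2.8
= 2·137 + 72/18 + 18/2.8
= 274 + 4 + 6.43
= 284.43 mOsm/kg ≈ 284.4 mOsm/kg
Osmolar gap = measured − calculated = 299 − 284.4 = 14.6 mOsm/kg

14.6 mOsm/kg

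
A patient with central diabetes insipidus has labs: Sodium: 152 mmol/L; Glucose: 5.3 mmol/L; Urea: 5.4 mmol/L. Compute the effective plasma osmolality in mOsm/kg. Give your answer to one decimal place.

Effective osmolality excludes urea (freely permeant across cell membranes):
2·Na + glucose
= 2·152 + 5.3
= 304 + 5.3
= 309.3 mOsm/kg

309.3 mOsm/kg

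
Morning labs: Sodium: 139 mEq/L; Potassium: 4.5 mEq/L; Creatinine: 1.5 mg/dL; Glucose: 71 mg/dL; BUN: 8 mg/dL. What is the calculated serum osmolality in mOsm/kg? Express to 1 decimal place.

Calculated osmolality = 2·Na + glucose/18 + BUN/2.8
= 2·139 + 71/18 + 8/2.8
= 278 + 3.94 + 2.86
= 284.8 mOsm/kg

284.8 mOsm/kg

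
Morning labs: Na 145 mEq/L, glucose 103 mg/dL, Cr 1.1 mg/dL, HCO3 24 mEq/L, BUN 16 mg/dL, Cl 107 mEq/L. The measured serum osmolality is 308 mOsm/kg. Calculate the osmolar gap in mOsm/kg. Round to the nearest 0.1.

6.6 mOsm/kg

Calculated osmolality = 2·Na + glucose/18 + BUN/2.8
= 2·145 + 103/18 + 16/2.8
= 290 + 5.72 + 5.71
= 301.43 mOsm/kg ≈ 301.4 mOsm/kg
Osmolar gap = measured − calculated = 308 − 301.4 = 6.6 mOsm/kg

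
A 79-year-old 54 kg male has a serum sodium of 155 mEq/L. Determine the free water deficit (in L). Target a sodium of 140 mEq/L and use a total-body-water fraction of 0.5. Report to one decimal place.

TBW = 0.5 · 54 = 27 L
Free water deficit = TBW · (Na/140 − 1)
= 27 · (155/140 − 1)
= 27 · 0.1071
= 2.89 L

2.9 L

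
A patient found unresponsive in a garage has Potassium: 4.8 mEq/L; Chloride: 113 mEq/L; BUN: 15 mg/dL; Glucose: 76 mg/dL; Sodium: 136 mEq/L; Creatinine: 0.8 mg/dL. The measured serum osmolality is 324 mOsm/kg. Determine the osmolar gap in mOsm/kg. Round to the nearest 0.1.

Calculated osmolality = 2·Na + glucose/18 + BUN/2.8
= 2·136 + 76/18 + 15/2.8
= 272 + 4.22 + 5.36
= 281.58 mOsm/kg ≈ 281.6 mOsm/kg
Osmolar gap = measured − calculated = 324 − 281.6 = 42.4 mOsm/kg

42.4 mOsm/kg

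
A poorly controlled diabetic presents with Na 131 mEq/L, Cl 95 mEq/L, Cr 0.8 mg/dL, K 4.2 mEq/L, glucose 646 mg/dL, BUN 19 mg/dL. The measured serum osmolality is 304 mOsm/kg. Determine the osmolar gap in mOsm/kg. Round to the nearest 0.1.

Calculated osmolality = 2·Na + glucose/18 + BUN/2.8
= 2·131 + 646/18 + 19/2.8
= 262 + 35.89 + 6.79
= 304.68 mOsm/kg ≈ 304.7 mOsm/kg
Osmolar gap = measured − calculated = 304 − 304.7 = -0.7 mOsm/kg

-0.7 mOsm/kg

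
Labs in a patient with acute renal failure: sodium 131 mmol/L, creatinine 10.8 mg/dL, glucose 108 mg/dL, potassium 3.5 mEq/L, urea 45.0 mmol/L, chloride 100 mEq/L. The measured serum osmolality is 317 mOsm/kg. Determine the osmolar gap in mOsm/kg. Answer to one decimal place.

Calculated osmolality = 2·Na + glucose/18 + urea
= 2·131 + 108/18 + 45
= 262 + 6 + 45
= 313 mOsm/kg ≈ 313.0 mOsm/kg
Osmolar gap = measured − calculated = 317 − 313.0 = 4.0 mOsm/kg

4.0 mOsm/kg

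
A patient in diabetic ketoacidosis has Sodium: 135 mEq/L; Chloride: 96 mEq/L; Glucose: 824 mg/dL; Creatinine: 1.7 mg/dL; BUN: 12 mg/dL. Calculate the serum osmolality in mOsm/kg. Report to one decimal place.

320.1 mOsm/kg

Calculated osmolality = 2·Na + glucose/18 + BUN/2.8
= 2·135 + 824/18 + 12/2.8
= 270 + 45.78 + 4.29
= 320.07 mOsm/kg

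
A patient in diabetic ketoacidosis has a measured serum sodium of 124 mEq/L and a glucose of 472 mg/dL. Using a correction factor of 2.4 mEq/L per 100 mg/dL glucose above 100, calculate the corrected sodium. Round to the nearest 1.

Corrected Na = measured Na + 2.4 · (glucose − 100)/100
= 124 + 2.4 · (472 − 100)/100
= 124 + 8.9
= 132.9 mEq/L

133 mEq/L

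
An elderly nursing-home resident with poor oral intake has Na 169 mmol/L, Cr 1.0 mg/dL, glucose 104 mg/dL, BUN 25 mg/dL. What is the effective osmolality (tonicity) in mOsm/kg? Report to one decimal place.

Effective osmolality excludes urea (freely permeant across cell membranes):
2·Na + glucose/18
= 2·169 + 104/18
= 338 + 5.78
= 343.78 mOsm/kg

343.8 mOsm/kg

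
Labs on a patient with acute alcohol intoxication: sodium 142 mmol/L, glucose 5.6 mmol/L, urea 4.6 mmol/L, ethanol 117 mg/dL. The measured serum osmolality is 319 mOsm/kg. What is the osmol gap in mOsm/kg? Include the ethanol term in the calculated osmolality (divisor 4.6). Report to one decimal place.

Calculated osmolality = 2·Na + glucose + urea + ethanol/4.6
= 2·142 + 5.6 + 4.6 + 117/4.6
= 284 + 5.60 + 4.60 + 25.43
= 319.63 mOsm/kg ≈ 319.6 mOsm/kg
Osmolar gap = measured − calculated = 319 − 319.6 = -0.6 mOsm/kg

-0.6 mOsm/kg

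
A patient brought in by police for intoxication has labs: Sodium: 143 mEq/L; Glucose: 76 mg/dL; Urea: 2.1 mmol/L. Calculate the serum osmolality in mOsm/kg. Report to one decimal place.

292.3 mOsm/kg

Calculated osmolality = 2·Na + glucose/18 + urea
= 2·143 + 76/18 + 2.1
= 286 + 4.22 + 2.10
= 292.32 mOsm/kg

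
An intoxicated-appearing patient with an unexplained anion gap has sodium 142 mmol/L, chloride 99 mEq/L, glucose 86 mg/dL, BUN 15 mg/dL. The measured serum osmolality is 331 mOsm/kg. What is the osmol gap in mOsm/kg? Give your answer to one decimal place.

36.9 mOsm/kg

Calculated osmolality = 2·Na + glucose/18 + BUN/2.8
= 2·142 + 86/18 + 15/2.8
= 284 + 4.78 + 5.36
= 294.14 mOsm/kg ≈ 294.1 mOsm/kg
Osmolar gap = measured − calculated = 331 − 294.1 = 36.9 mOsm/kg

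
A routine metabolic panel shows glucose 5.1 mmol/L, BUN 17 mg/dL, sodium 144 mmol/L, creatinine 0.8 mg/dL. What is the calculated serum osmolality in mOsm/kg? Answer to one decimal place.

299.2 mOsm/kg

Calculated osmolality = 2·Na + glucose + BUN/2.8
= 2·144 + 5.1 + 17/2.8
= 288 + 5.10 + 6.07
= 299.17 mOsm/kg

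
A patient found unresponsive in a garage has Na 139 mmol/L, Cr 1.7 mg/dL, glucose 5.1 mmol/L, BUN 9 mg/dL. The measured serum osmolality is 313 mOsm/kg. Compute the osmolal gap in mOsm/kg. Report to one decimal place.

Calculated osmolality = 2·Na + glucose + BUN/2.8
= 2·139 + 5.1 + 9/2.8
= 278 + 5.10 + 3.21
= 286.31 mOsm/kg ≈ 286.3 mOsm/kg
Osmolar gap = measured − calculated = 313 − 286.3 = 26.7 mOsm/kg

26.7 mOsm/kg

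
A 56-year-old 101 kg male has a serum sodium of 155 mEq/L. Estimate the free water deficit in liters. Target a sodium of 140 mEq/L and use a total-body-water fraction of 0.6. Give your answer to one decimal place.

TBW = 0.6 · 101 = 60.6 L
Free water deficit = TBW · (Na/140 − 1)
= 60.6 · (155/140 − 1)
= 60.6 · 0.1071
= 6.49 L

6.5 L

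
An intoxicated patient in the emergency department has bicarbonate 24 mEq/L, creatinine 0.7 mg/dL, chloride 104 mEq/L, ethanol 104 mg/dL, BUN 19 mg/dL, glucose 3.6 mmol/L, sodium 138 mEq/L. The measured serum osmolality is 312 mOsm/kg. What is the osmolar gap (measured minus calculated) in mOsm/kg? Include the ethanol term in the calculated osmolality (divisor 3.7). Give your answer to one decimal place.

-2.5 mOsm/kg

Calculated osmolality = 2·Na + glucose + BUN/2.8 + ethanol/3.7
= 2·138 + 3.6 + 19/2.8 + 104/3.7
= 276 + 3.60 + 6.79 + 28.11
= 314.5 mOsm/kg ≈ 314.5 mOsm/kg
Osmolar gap = measured − calculated = 312 − 314.5 = -2.5 mOsm/kg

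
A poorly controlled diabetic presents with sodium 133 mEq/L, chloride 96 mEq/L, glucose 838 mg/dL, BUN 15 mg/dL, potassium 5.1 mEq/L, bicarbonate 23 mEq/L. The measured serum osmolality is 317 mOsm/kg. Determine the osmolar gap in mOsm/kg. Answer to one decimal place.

Calculated osmolality = 2·Na + glucose/18 + BUN/2.8
= 2·133 + 838/18 + 15/2.8
= 266 + 46.56 + 5.36
= 317.92 mOsm/kg ≈ 317.9 mOsm/kg
Osmolar gap = measured − calculated = 317 − 317.9 = -0.9 mOsm/kg

-0.9 mOsm/kg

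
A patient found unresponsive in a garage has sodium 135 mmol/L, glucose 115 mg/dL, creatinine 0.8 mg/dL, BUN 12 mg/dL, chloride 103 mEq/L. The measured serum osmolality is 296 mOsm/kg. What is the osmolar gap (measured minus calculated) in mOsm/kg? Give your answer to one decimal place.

Calculated osmolality = 2·Na + glucose/18 + BUN/2.8
= 2·135 + 115/18 + 12/2.8
= 270 + 6.39 + 4.29
= 280.68 mOsm/kg ≈ 280.7 mOsm/kg
Osmolar gap = measured − calculated = 296 − 280.7 = 15.3 mOsm/kg

15.3 mOsm/kg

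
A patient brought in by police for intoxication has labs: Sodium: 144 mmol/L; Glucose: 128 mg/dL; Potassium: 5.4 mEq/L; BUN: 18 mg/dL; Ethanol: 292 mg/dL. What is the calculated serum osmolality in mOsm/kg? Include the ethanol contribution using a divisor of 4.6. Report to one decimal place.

Calculated osmolality = 2·Na + glucose/18 + BUN/2.8 + ethanol/4.6
= 2·144 + 128/18 + 18/2.8 + 292/4.6
= 288 + 7.11 + 6.43 + 63.48
= 365.02 mOsm/kg

365.0 mOsm/kg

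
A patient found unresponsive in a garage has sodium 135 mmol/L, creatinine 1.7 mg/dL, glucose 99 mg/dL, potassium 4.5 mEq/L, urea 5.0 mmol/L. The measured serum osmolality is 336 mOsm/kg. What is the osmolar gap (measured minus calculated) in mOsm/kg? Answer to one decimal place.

55.5 mOsm/kg

Calculated osmolality = 2·Na + glucose/18 + urea
= 2·135 + 99/18 + 5
= 270 + 5.50 + 5
= 280.5 mOsm/kg ≈ 280.5 mOsm/kg
Osmolar gap = measured − calculated = 336 − 280.5 = 55.5 mOsm/kg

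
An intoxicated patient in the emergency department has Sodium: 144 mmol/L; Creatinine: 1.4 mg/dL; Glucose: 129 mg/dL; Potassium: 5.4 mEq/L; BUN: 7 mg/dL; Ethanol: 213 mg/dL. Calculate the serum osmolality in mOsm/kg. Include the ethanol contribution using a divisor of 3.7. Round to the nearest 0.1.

Calculated osmolality = 2·Na + glucose/18 + BUN/2.8 + ethanol/3.7
= 2·144 + 129/18 + 7/2.8 + 213/3.7
= 288 + 7.17 + 2.50 + 57.57
= 355.24 mOsm/kg

355.2 mOsm/kg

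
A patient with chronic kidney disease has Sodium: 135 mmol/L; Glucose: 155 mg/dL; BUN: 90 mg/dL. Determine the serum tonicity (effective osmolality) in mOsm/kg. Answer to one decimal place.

278.6 mOsm/kg

Effective osmolality excludes urea (freely permeant across cell membranes):
2·Na + glucose/18
= 2·135 + 155/18
= 270 + 8.61
= 278.61 mOsm/kg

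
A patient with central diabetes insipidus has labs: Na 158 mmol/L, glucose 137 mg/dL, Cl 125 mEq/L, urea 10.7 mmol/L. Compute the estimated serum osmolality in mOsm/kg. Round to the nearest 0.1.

Calculated osmolality = 2·Na + glucose/18 + urea
= 2·158 + 137/18 + 10.7
= 316 + 7.61 + 10.70
= 334.31 mOsm/kg

334.3 mOsm/kg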